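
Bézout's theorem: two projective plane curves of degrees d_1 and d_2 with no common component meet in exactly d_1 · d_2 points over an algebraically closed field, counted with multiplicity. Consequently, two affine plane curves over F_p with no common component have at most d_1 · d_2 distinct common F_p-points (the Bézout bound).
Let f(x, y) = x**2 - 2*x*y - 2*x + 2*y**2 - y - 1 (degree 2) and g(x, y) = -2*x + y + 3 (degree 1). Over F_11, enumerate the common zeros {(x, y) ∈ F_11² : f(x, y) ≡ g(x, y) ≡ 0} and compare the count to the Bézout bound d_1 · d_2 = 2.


Common zeros: ∅; count = 0; Bézout bound = 2.

deg(f) = 2, deg(g) = 1, so Bézout bound = 2.
Scan x ∈ F_11. For each x, list the y ∈ F_11 with f(x, y) ≡ 0 and those with g(x, y) ≡ 0 (mod 11); the common zeros in that column are the intersection.
  x = 0: f ≡ 0 at y ∈ {1, 5}; g ≡ 0 at y ∈ {8}; common: ∅.
  x = 1: f ≡ 0 at y ∈ {2, 5}; g ≡ 0 at y ∈ {10}; common: ∅.
  x = 2: f ≡ 0 at y ∈ {4}; g ≡ 0 at y ∈ {1}; common: ∅.
  x = 3: f ≡ 0 at y ∈ {10}; g ≡ 0 at y ∈ {3}; common: ∅.
  x = 4: f ≡ 0 at y ∈ {1, 9}; g ≡ 0 at y ∈ {5}; common: ∅.
  x = 5: f ≡ 0 at y ∈ {2, 9}; g ≡ 0 at y ∈ {7}; common: ∅.
  x = 6: f ≡ 0 at y ∈ ∅; g ≡ 0 at y ∈ {9}; common: ∅.
  x = 7: f ≡ 0 at y ∈ ∅; g ≡ 0 at y ∈ {0}; common: ∅.
  x = 8: f ≡ 0 at y ∈ {4, 10}; g ≡ 0 at y ∈ {2}; common: ∅.
  x = 9: f ≡ 0 at y ∈ ∅; g ≡ 0 at y ∈ {4}; common: ∅.
  x = 10: f ≡ 0 at y ∈ ∅; g ≡ 0 at y ∈ {6}; common: ∅.
Collecting: common zeros = ∅, so the count is 0.
Comparison with the Bézout bound: 0 ≤ 2 = deg(f)·deg(g), as expected for curves with no common component (the affine F_11-count falls short of the bound because intersections may lie at infinity, over extension fields, or carry multiplicity).


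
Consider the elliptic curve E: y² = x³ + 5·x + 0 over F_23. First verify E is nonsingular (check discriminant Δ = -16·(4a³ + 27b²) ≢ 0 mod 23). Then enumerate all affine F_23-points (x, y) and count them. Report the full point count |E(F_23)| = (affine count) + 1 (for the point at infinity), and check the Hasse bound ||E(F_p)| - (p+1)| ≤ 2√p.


Affine points = {(0, 0), (1, 11), (1, 12), (2, 8), (2, 15), (5, 9), (5, 14), (6, 4), (6, 19), (8, 0), (11, 11), (11, 12), (13, 10), (13, 13), (14, 10), (14, 13), (15, 0), (16, 6), (16, 17), (19, 10), (19, 13), (20, 2), (20, 21)}; affine count = 23; |E(F_23)| = 24.

Discriminant check: Δ ∝ 4a³ + 27b² = 4·5³ + 27·0² = 4·125 + 27·0 ≡ 17 (mod 23). Nonzero ⇒ E is nonsingular.
For each x ∈ F_23, compute rhs = x³ + 5·x + 0 mod 23, then count y ∈ F_23 with y² ≡ rhs.
  x = 0: rhs = 0, matching y values: 0 (1 points).
  x = 1: rhs = 6, matching y values: 11, 12 (2 points).
  x = 2: rhs = 18, matching y values: 8, 15 (2 points).
  x = 3: rhs = 19, matching y values: none (0 points).
  x = 4: rhs = 15, matching y values: none (0 points).
  x = 5: rhs = 12, matching y values: 9, 14 (2 points).
  x = 6: rhs = 16, matching y values: 4, 19 (2 points).
  x = 7: rhs = 10, matching y values: none (0 points).
  x = 8: rhs = 0, matching y values: 0 (1 points).
  x = 9: rhs = 15, matching y values: none (0 points).
  x = 10: rhs = 15, matching y values: none (0 points).
  x = 11: rhs = 6, matching y values: 11, 12 (2 points).
  x = 12: rhs = 17, matching y values: none (0 points).
  x = 13: rhs = 8, matching y values: 10, 13 (2 points).
  x = 14: rhs = 8, matching y values: 10, 13 (2 points).
  x = 15: rhs = 0, matching y values: 0 (1 points).
  x = 16: rhs = 13, matching y values: 6, 17 (2 points).
  x = 17: rhs = 7, matching y values: none (0 points).
  x = 18: rhs = 11, matching y values: none (0 points).
  x = 19: rhs = 8, matching y values: 10, 13 (2 points).
  x = 20: rhs = 4, matching y values: 2, 21 (2 points).
  x = 21: rhs = 5, matching y values: none (0 points).
  x = 22: rhs = 17, matching y values: none (0 points).
Total affine count: 23.
Full point count |E(F_23)| = 23 + 1 = 24.
Hasse bound: |24 − (23+1)| = |0| = 0 ≤ 2√23 ≈ 9.5917 ✓.


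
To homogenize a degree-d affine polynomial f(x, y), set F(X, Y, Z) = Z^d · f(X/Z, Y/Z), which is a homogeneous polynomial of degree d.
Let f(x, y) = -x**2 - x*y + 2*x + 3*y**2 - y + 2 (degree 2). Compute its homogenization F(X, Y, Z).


F(X, Y, Z) = -X**2 - X*Y + 2*X*Z + 3*Y**2 - Y*Z + 2*Z**2

deg(f) = 2.
Substitute x = X/Z, y = Y/Z into f, then multiply by Z^2.
  monomial -1·x^2·y^0 ↦ -1·X^2·Y^0·Z^0.
  monomial -1·x^1·y^1 ↦ -1·X^1·Y^1·Z^0.
  monomial 2·x^1·y^0 ↦ 2·X^1·Y^0·Z^1.
  monomial 3·x^0·y^2 ↦ 3·X^0·Y^2·Z^0.
  monomial -1·x^0·y^1 ↦ -1·X^0·Y^1·Z^1.
  monomial 2·x^0·y^0 ↦ 2·X^0·Y^0·Z^2.
Collecting: F(X, Y, Z) = -X**2 - X*Y + 2*X*Z + 3*Y**2 - Y*Z + 2*Z**2.


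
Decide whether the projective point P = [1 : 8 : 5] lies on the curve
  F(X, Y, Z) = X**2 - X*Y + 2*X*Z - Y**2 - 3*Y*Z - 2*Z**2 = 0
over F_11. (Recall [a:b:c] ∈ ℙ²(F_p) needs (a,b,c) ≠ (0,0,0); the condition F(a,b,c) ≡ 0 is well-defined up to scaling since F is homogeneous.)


F(1,8,5) ≡ 0 (mod 11); P is on the curve.

Evaluate F(1, 8, 5) term-by-term (mod 11).
  X**2 ↦ 1·1·1·1 = 1
  -X*Y ↦ -1·1·8·1 = -8
  2*X*Z ↦ 2·1·1·5 = 10
  -Y**2 ↦ -1·1·64·1 = -64
  -3*Y*Z ↦ -3·1·8·5 = -120
  -2*Z**2 ↦ -2·1·1·25 = -50
Sum: F(1, 8, 5) = (1) + (-8) + (10) + (-64) + (-120) + (-50) = -231.
Reducing mod 11: -231 ≡ 0 (mod 11).
Since F(a, b, c) ≡ 0 (mod 11), P lies on the curve.


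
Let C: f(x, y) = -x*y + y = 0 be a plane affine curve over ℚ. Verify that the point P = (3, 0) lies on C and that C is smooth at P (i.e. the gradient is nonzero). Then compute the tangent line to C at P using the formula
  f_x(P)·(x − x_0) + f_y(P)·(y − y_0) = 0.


Tangent line at P: -2*y = 0.

Step 1: f(3, 0) = 0, so P lies on C.
Step 2: partial derivatives
  f_x(x, y) = -y, f_y(x, y) = 1 - x.
  f_x(P) = 0, f_y(P) = -2 (gradient nonzero, so P is smooth).
Step 3: tangent line at P: 0·(x − 3) + -2·(y − 0) = 0.
Expanding: -2*y = 0.


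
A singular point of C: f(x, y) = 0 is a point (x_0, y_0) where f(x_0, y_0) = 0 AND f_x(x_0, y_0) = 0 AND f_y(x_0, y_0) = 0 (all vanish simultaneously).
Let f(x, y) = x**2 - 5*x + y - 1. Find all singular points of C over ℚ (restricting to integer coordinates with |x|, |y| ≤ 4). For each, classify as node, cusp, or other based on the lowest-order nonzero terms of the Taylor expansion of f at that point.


No singular points in the scanned grid; C is smooth there.

Compute partial derivatives:
  f_x = 2*x - 5.
  f_y = 1.
f_y = 1 is a nonzero constant, so f_y never vanishes: no point (x, y) can satisfy f = f_x = f_y = 0. In particular no (x, y) ∈ {−4, ..., 4}² is singular; the curve is smooth.


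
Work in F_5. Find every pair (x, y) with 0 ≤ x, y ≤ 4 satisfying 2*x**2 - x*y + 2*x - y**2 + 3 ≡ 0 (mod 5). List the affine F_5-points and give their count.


Affine F_5-points: {(1, 1), (1, 3), (2, 0), (2, 3)}; count = 4.

For each of the 25 pairs (x, y) ∈ F_5², evaluate f(x, y) mod 5. Record the zeros.
  x = 0: [0↦3, 1↦2, 2↦4, 3↦4, 4↦2]  zeros at y ∈ ∅
  x = 1: [0↦2, 1↦0, 2↦1, 3↦0, 4↦2]  zeros at y ∈ {1, 3}
  x = 2: [0↦0, 1↦2, 2↦2, 3↦0, 4↦1]  zeros at y ∈ {0, 3}
  x = 3: [0↦2, 1↦3, 2↦2, 3↦4, 4↦4]  zeros at y ∈ ∅
  x = 4: [0↦3, 1↦3, 2↦1, 3↦2, 4↦1]  zeros at y ∈ ∅
Collecting zeros: affine points = {(1, 1), (1, 3), (2, 0), (2, 3)}.
Total count |C(F_5)_aff| = 4.


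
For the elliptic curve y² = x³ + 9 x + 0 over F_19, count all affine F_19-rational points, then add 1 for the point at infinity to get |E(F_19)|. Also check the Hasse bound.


Affine points = {(0, 0), (2, 8), (2, 11), (3, 4), (3, 15), (4, 9), (4, 10), (6, 2), (6, 17), (7, 8), (7, 11), (10, 8), (10, 11), (11, 9), (11, 10), (14, 1), (14, 18), (18, 3), (18, 16)}; affine count = 19; |E(F_19)| = 20.

Discriminant check: Δ ∝ 4a³ + 27b² = 4·9³ + 27·0² = 4·729 + 27·0 ≡ 9 (mod 19). Nonzero ⇒ E is nonsingular.
For each x ∈ F_19, compute rhs = x³ + 9·x + 0 mod 19, then count y ∈ F_19 with y² ≡ rhs.
  x = 0: rhs = 0, matching y values: 0 (1 points).
  x = 1: rhs = 10, matching y values: none (0 points).
  x = 2: rhs = 7, matching y values: 8, 11 (2 points).
  x = 3: rhs = 16, matching y values: 4, 15 (2 points).
  x = 4: rhs = 5, matching y values: 9, 10 (2 points).
  x = 5: rhs = 18, matching y values: none (0 points).
  x = 6: rhs = 4, matching y values: 2, 17 (2 points).
  x = 7: rhs = 7, matching y values: 8, 11 (2 points).
  x = 8: rhs = 14, matching y values: none (0 points).
  x = 9: rhs = 12, matching y values: none (0 points).
  x = 10: rhs = 7, matching y values: 8, 11 (2 points).
  x = 11: rhs = 5, matching y values: 9, 10 (2 points).
  x = 12: rhs = 12, matching y values: none (0 points).
  x = 13: rhs = 15, matching y values: none (0 points).
  x = 14: rhs = 1, matching y values: 1, 18 (2 points).
  x = 15: rhs = 14, matching y values: none (0 points).
  x = 16: rhs = 3, matching y values: none (0 points).
  x = 17: rhs = 12, matching y values: none (0 points).
  x = 18: rhs = 9, matching y values: 3, 16 (2 points).
Total affine count: 19.
Full point count |E(F_19)| = 19 + 1 = 20.
Hasse bound: |20 − (19+1)| = |0| = 0 ≤ 2√19 ≈ 8.7178 ✓.


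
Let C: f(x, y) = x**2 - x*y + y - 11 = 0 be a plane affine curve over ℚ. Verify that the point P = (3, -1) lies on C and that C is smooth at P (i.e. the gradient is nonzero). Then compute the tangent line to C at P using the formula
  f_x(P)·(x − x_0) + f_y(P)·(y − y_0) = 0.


Tangent line at P: 7*x - 2*y - 23 = 0.

Step 1: f(3, -1) = 0, so P lies on C.
Step 2: partial derivatives
  f_x(x, y) = 2*x - y, f_y(x, y) = 1 - x.
  f_x(P) = 7, f_y(P) = -2 (gradient nonzero, so P is smooth).
Step 3: tangent line at P: 7·(x − 3) + -2·(y − -1) = 0.
Expanding: 7*x - 2*y - 23 = 0.


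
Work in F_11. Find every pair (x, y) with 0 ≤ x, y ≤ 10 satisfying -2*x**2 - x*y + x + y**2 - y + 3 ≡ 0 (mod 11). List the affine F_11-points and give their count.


Affine F_11-points: {(0, 6), (3, 6), (3, 9), (4, 7), (4, 9), (6, 8), (6, 10), (7, 0), (7, 8), (10, 0)}; count = 10.

For each of the 121 pairs (x, y) ∈ F_11², evaluate f(x, y) mod 11. Record the zeros.
  x = 0: [0↦3, 1↦3, 2↦5, 3↦9, 4↦4, 5↦1, 6↦0, 7↦1, 8↦4, 9↦9, 10↦5]  zeros at y ∈ {6}
  x = 1: [0↦2, 1↦1, 2↦2, 3↦5, 4↦10, 5↦6, 6↦4, 7↦4, 8↦6, 9↦10, 10↦5]  zeros at y ∈ ∅
  x = 2: [0↦8, 1↦6, 2↦6, 3↦8, 4↦1, 5↦7, 6↦4, 7↦3, 8↦4, 9↦7, 10↦1]  zeros at y ∈ ∅
  x = 3: [0↦10, 1↦7, 2↦6, 3↦7, 4↦10, 5↦4, 6↦0, 7↦9, 8↦9, 9↦0, 10↦4]  zeros at y ∈ {6, 9}
  x = 4: [0↦8, 1↦4, 2↦2, 3↦2, 4↦4, 5↦8, 6↦3, 7↦0, 8↦10, 9↦0, 10↦3]  zeros at y ∈ {7, 9}
  x = 5: [0↦2, 1↦8, 2↦5, 3↦4, 4↦5, 5↦8, 6↦2, 7↦9, 8↦7, 9↦7, 10↦9]  zeros at y ∈ ∅
  x = 6: [0↦3, 1↦8, 2↦4, 3↦2, 4↦2, 5↦4, 6↦8, 7↦3, 8↦0, 9↦10, 10↦0]  zeros at y ∈ {8, 10}
  x = 7: [0↦0, 1↦4, 2↦10, 3↦7, 4↦6, 5↦7, 6↦10, 7↦4, 8↦0, 9↦9, 10↦9]  zeros at y ∈ {0, 8}
  x = 8: [0↦4, 1↦7, 2↦1, 3↦8, 4↦6, 5↦6, 6↦8, 7↦1, 8↦7, 9↦4, 10↦3]  zeros at y ∈ ∅
  x = 9: [0↦4, 1↦6, 2↦10, 3↦5, 4↦2, 5↦1, 6↦2, 7↦5, 8↦10, 9↦6, 10↦4]  zeros at y ∈ ∅
  x = 10: [0↦0, 1↦1, 2↦4, 3↦9, 4↦5, 5↦3, 6↦3, 7↦5, 8↦9, 9↦4, 10↦1]  zeros at y ∈ {0}
Collecting zeros: affine points = {(0, 6), (3, 6), (3, 9), (4, 7), (4, 9), (6, 8), (6, 10), (7, 0), (7, 8), (10, 0)}.
Total count |C(F_11)_aff| = 10.


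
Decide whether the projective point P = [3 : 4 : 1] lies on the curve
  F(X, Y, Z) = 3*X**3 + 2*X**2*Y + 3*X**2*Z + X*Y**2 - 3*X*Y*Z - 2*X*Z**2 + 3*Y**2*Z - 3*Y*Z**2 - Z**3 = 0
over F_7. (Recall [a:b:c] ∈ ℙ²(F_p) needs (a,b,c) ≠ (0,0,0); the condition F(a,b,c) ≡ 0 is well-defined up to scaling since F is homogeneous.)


F(3,4,1) ≡ 4 (mod 7); P is NOT on the curve.

Evaluate F(3, 4, 1) term-by-term (mod 7).
  3*X**3 ↦ 3·27·1·1 = 81
  2*X**2*Y ↦ 2·9·4·1 = 72
  3*X**2*Z ↦ 3·9·1·1 = 27
  X*Y**2 ↦ 1·3·16·1 = 48
  -3*X*Y*Z ↦ -3·3·4·1 = -36
  -2*X*Z**2 ↦ -2·3·1·1 = -6
  3*Y**2*Z ↦ 3·1·16·1 = 48
  -3*Y*Z**2 ↦ -3·1·4·1 = -12
  -Z**3 ↦ -1·1·1·1 = -1
Sum: F(3, 4, 1) = (81) + (72) + (27) + (48) + (-36) + (-6) + (48) + (-12) + (-1) = 221.
Reducing mod 7: 221 ≡ 4 (mod 7).
Since F(a, b, c) ≡ 4 ≠ 0 (mod 7), P does NOT lie on the curve.


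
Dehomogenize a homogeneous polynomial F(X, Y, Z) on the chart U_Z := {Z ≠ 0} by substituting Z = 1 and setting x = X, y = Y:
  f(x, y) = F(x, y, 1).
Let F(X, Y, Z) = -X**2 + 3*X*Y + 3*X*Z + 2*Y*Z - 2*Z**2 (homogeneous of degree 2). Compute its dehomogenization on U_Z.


f(x, y) = -x**2 + 3*x*y + 3*x + 2*y - 2

On U_Z we set Z = 1. Each monomial c·X^i·Y^j·Z^k in F becomes c·x^i·y^j·1^k = c·x^i·y^j.
Substituting Z = 1: F(X, Y, 1) = -x**2 + 3*x*y + 3*x + 2*y - 2.
Note: deg(f) ≤ deg(F) = 2; strict inequality happens when F is divisible by Z (lost terms).


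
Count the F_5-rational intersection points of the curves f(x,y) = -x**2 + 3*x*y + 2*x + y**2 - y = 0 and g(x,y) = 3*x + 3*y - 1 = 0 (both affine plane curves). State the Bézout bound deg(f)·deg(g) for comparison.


Common zeros: {(2, 0), (3, 4)}; count = 2; Bézout bound = 2.

deg(f) = 2, deg(g) = 1, so Bézout bound = 2.
Scan x ∈ F_5. For each x, list the y ∈ F_5 with f(x, y) ≡ 0 and those with g(x, y) ≡ 0 (mod 5); the common zeros in that column are the intersection.
  x = 0: f ≡ 0 at y ∈ {0, 1}; g ≡ 0 at y ∈ {2}; common: ∅.
  x = 1: f ≡ 0 at y ∈ {4}; g ≡ 0 at y ∈ {1}; common: ∅.
  x = 2: f ≡ 0 at y ∈ {0}; g ≡ 0 at y ∈ {0}; common: {0}.
  x = 3: f ≡ 0 at y ∈ {3, 4}; g ≡ 0 at y ∈ {4}; common: {4}.
  x = 4: f ≡ 0 at y ∈ ∅; g ≡ 0 at y ∈ {3}; common: ∅.
Collecting: common zeros = {(2, 0), (3, 4)}, so the count is 2.
Comparison with the Bézout bound: 2 ≤ 2 = deg(f)·deg(g), as expected for curves with no common component (the bound is attained).


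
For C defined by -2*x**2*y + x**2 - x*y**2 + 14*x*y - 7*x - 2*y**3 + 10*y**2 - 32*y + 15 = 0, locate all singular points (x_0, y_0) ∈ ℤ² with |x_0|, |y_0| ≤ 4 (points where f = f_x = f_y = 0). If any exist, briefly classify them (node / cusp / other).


Singular points: {(3, 1)}; classification: node.

Compute partial derivatives:
  f_x = -4*x*y + 2*x - y**2 + 14*y - 7.
  f_y = -2*x**2 - 2*x*y + 14*x - 6*y**2 + 20*y - 32.
Scan x_0 ∈ {−4, ..., 4}. For each x_0, f_y(x_0, y) is a polynomial in y; find its integer roots y ∈ {−4, ..., 4}, then test f_x and f at those candidates.
  x = -4: f_y(-4, y) = -6*y**2 + 28*y - 120; no integer root y with |y| ≤ 4.
  x = -3: f_y(-3, y) = -6*y**2 + 26*y - 92; no integer root y with |y| ≤ 4.
  x = -2: f_y(-2, y) = -6*y**2 + 24*y - 68; no integer root y with |y| ≤ 4.
  x = -1: f_y(-1, y) = -6*y**2 + 22*y - 48; no integer root y with |y| ≤ 4.
  x = 0: f_y(0, y) = -6*y**2 + 20*y - 32; no integer root y with |y| ≤ 4.
  x = 1: f_y(1, y) = -6*y**2 + 18*y - 20; no integer root y with |y| ≤ 4.
  x = 2: f_y(2, y) = -6*y**2 + 16*y - 12; no integer root y with |y| ≤ 4.
  x = 3: f_y(3, y) = -6*y**2 + 14*y - 8; vanishes at y ∈ {1}. (3, 1): f_x = 0, f = 0 — SINGULAR.
  x = 4: f_y(4, y) = -6*y**2 + 12*y - 8; no integer root y with |y| ≤ 4.
Only singular point on the grid: (3, 1).
Classify: substitute x = 3 + u, y = 1 + v and expand: f = -2*u**2*v - u**2 - u*v**2 - 2*v**3 + v**2.
No constant or linear terms (consistent with a singular point). Quadratic part: -u**2 + v**2. Cubic part: -2*u**2*v - u*v**2 - 2*v**3.
The quadratic part v**2 - u**2 = (v − u)(v + u) splits into two distinct linear factors, so there are two distinct tangent lines y − 1 = ±(x − 3) — this is a node (ordinary double point).
Classification: node.


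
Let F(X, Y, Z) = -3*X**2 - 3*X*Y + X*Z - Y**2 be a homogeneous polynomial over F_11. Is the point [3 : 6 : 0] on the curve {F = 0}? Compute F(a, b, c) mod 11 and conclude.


F(3,6,0) ≡ 4 (mod 11); P is NOT on the curve.

Evaluate F(3, 6, 0) term-by-term (mod 11).
  -3*X**2 ↦ -3·9·1·1 = -27
  -3*X*Y ↦ -3·3·6·1 = -54
  X*Z ↦ 1·3·1·0 = 0
  -Y**2 ↦ -1·1·36·1 = -36
Sum: F(3, 6, 0) = (-27) + (-54) + (0) + (-36) = -117.
Reducing mod 11: -117 ≡ 4 (mod 11).
Since F(a, b, c) ≡ 4 ≠ 0 (mod 11), P does NOT lie on the curve.


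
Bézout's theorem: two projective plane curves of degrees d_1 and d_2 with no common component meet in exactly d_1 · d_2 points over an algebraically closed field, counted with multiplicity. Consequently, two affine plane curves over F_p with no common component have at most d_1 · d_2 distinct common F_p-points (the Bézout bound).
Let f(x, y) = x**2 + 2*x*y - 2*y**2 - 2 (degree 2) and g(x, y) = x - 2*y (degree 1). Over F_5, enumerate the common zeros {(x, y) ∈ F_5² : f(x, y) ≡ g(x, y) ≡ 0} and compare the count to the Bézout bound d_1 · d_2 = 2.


Common zeros: ∅; count = 0; Bézout bound = 2.

deg(f) = 2, deg(g) = 1, so Bézout bound = 2.
Scan x ∈ F_5. For each x, list the y ∈ F_5 with f(x, y) ≡ 0 and those with g(x, y) ≡ 0 (mod 5); the common zeros in that column are the intersection.
  x = 0: f ≡ 0 at y ∈ {2, 3}; g ≡ 0 at y ∈ {0}; common: ∅.
  x = 1: f ≡ 0 at y ∈ {2, 4}; g ≡ 0 at y ∈ {3}; common: ∅.
  x = 2: f ≡ 0 at y ∈ ∅; g ≡ 0 at y ∈ {1}; common: ∅.
  x = 3: f ≡ 0 at y ∈ ∅; g ≡ 0 at y ∈ {4}; common: ∅.
  x = 4: f ≡ 0 at y ∈ {1, 3}; g ≡ 0 at y ∈ {2}; common: ∅.
Collecting: common zeros = ∅, so the count is 0.
Comparison with the Bézout bound: 0 ≤ 2 = deg(f)·deg(g), as expected for curves with no common component (the affine F_5-count falls short of the bound because intersections may lie at infinity, over extension fields, or carry multiplicity).


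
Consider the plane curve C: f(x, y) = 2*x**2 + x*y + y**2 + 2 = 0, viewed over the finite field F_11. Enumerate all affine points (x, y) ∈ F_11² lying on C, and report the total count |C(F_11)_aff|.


Affine F_11-points: {(0, 3), (0, 8), (4, 3), (4, 4), (5, 2), (5, 4), (6, 7), (6, 9), (7, 7), (7, 8)}; count = 10.

For each of the 121 pairs (x, y) ∈ F_11², evaluate f(x, y) mod 11. Record the zeros.
  x = 0: [0↦2, 1↦3, 2↦6, 3↦0, 4↦7, 5↦5, 6↦5, 7↦7, 8↦0, 9↦6, 10↦3]  zeros at y ∈ {3, 8}
  x = 1: [0↦4, 1↦6, 2↦10, 3↦5, 4↦2, 5↦1, 6↦2, 7↦5, 8↦10, 9↦6, 10↦4]  zeros at y ∈ ∅
  x = 2: [0↦10, 1↦2, 2↦7, 3↦3, 4↦1, 5↦1, 6↦3, 7↦7, 8↦2, 9↦10, 10↦9]  zeros at y ∈ ∅
  x = 3: [0↦9, 1↦2, 2↦8, 3↦5, 4↦4, 5↦5, 6↦8, 7↦2, 8↦9, 9↦7, 10↦7]  zeros at y ∈ ∅
  x = 4: [0↦1, 1↦6, 2↦2, 3↦0, 4↦0, 5↦2, 6↦6, 7↦1, 8↦9, 9↦8, 10↦9]  zeros at y ∈ {3, 4}
  x = 5: [0↦8, 1↦3, 2↦0, 3↦10, 4↦0, 5↦3, 6↦8, 7↦4, 8↦2, 9↦2, 10↦4]  zeros at y ∈ {2, 4}
  x = 6: [0↦8, 1↦4, 2↦2, 3↦2, 4↦4, 5↦8, 6↦3, 7↦0, 8↦10, 9↦0, 10↦3]  zeros at y ∈ {7, 9}
  x = 7: [0↦1, 1↦9, 2↦8, 3↦9, 4↦1, 5↦6, 6↦2, 7↦0, 8↦0, 9↦2, 10↦6]  zeros at y ∈ {7, 8}
  x = 8: [0↦9, 1↦7, 2↦7, 3↦9, 4↦2, 5↦8, 6↦5, 7↦4, 8↦5, 9↦8, 10↦2]  zeros at y ∈ ∅
  x = 9: [0↦10, 1↦9, 2↦10, 3↦2, 4↦7, 5↦3, 6↦1, 7↦1, 8↦3, 9↦7, 10↦2]  zeros at y ∈ ∅
  x = 10: [0↦4, 1↦4, 2↦6, 3↦10, 4↦5, 5↦2, 6↦1, 7↦2, 8↦5, 9↦10, 10↦6]  zeros at y ∈ ∅
Collecting zeros: affine points = {(0, 3), (0, 8), (4, 3), (4, 4), (5, 2), (5, 4), (6, 7), (6, 9), (7, 7), (7, 8)}.
Total count |C(F_11)_aff| = 10.


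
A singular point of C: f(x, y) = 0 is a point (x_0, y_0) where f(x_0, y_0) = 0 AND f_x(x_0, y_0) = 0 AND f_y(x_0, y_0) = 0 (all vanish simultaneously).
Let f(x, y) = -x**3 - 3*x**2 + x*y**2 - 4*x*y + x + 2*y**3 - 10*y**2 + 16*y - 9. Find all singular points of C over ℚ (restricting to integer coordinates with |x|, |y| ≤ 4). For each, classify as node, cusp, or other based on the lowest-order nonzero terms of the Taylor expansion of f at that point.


Singular points: {(-1, 2)}; classification: cusp.

Compute partial derivatives:
  f_x = -3*x**2 - 6*x + y**2 - 4*y + 1.
  f_y = 2*x*y - 4*x + 6*y**2 - 20*y + 16.
Scan x_0 ∈ {−4, ..., 4}. For each x_0, f_y(x_0, y) is a polynomial in y; find its integer roots y ∈ {−4, ..., 4}, then test f_x and f at those candidates.
  x = -4: f_y(-4, y) = 6*y**2 - 28*y + 32; vanishes at y ∈ {2}. (-4, 2): f_x = -27 ≠ 0.
  x = -3: f_y(-3, y) = 6*y**2 - 26*y + 28; vanishes at y ∈ {2}. (-3, 2): f_x = -12 ≠ 0.
  x = -2: f_y(-2, y) = 6*y**2 - 24*y + 24; vanishes at y ∈ {2}. (-2, 2): f_x = -3 ≠ 0.
  x = -1: f_y(-1, y) = 6*y**2 - 22*y + 20; vanishes at y ∈ {2}. (-1, 2): f_x = 0, f = 0 — SINGULAR.
  x = 0: f_y(0, y) = 6*y**2 - 20*y + 16; vanishes at y ∈ {2}. (0, 2): f_x = -3 ≠ 0.
  x = 1: f_y(1, y) = 6*y**2 - 18*y + 12; vanishes at y ∈ {1, 2}. (1, 1): f_x = -11 ≠ 0; (1, 2): f_x = -12 ≠ 0.
  x = 2: f_y(2, y) = 6*y**2 - 16*y + 8; vanishes at y ∈ {2}. (2, 2): f_x = -27 ≠ 0.
  x = 3: f_y(3, y) = 6*y**2 - 14*y + 4; vanishes at y ∈ {2}. (3, 2): f_x = -48 ≠ 0.
  x = 4: f_y(4, y) = 6*y**2 - 12*y; vanishes at y ∈ {0, 2}. (4, 0): f_x = -71 ≠ 0; (4, 2): f_x = -75 ≠ 0.
Only singular point on the grid: (-1, 2).
Classify: substitute x = -1 + u, y = 2 + v and expand: f = -u**3 + u*v**2 + 2*v**3 + v**2.
No constant or linear terms (consistent with a singular point). Quadratic part: v**2. Cubic part: -u**3 + u*v**2 + 2*v**3.
The quadratic part v**2 is a perfect square, so there is a single (double) tangent line v = 0, i.e. y = 2. Restricting the cubic part to that line (v = 0) leaves -u**3 ≠ 0, so f is not divisible by v and the branch is v² ≈ u**3 to lowest order — this is a cusp.
Classification: cusp.


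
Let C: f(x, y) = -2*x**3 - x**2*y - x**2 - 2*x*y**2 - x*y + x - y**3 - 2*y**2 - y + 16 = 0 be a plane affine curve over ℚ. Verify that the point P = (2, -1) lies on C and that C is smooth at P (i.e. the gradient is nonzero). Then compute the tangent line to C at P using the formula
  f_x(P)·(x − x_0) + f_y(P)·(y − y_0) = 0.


Tangent line at P: -24*x + 2*y + 50 = 0.

Step 1: f(2, -1) = 0, so P lies on C.
Step 2: partial derivatives
  f_x(x, y) = -6*x**2 - 2*x*y - 2*x - 2*y**2 - y + 1, f_y(x, y) = -x**2 - 4*x*y - x - 3*y**2 - 4*y - 1.
  f_x(P) = -24, f_y(P) = 2 (gradient nonzero, so P is smooth).
Step 3: tangent line at P: -24·(x − 2) + 2·(y − -1) = 0.
Expanding: -24*x + 2*y + 50 = 0.


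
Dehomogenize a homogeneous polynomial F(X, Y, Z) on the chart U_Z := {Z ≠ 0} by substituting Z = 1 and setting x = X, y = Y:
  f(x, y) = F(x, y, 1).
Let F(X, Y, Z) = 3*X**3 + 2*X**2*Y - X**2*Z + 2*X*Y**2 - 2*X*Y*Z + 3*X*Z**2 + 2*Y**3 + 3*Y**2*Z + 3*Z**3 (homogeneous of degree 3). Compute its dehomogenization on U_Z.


f(x, y) = 3*x**3 + 2*x**2*y - x**2 + 2*x*y**2 - 2*x*y + 3*x + 2*y**3 + 3*y**2 + 3

On U_Z we set Z = 1. Each monomial c·X^i·Y^j·Z^k in F becomes c·x^i·y^j·1^k = c·x^i·y^j.
Substituting Z = 1: F(X, Y, 1) = 3*x**3 + 2*x**2*y - x**2 + 2*x*y**2 - 2*x*y + 3*x + 2*y**3 + 3*y**2 + 3.
Note: deg(f) ≤ deg(F) = 3; strict inequality happens when F is divisible by Z (lost terms).


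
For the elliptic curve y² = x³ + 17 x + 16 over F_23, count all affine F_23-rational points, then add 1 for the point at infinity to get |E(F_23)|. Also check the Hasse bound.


Affine points = {(0, 4), (0, 19), (2, 9), (2, 14), (3, 5), (3, 18), (6, 9), (6, 14), (7, 8), (7, 15), (9, 1), (9, 22), (10, 6), (10, 17), (11, 4), (11, 19), (12, 4), (12, 19), (14, 10), (14, 13), (15, 9), (15, 14), (18, 6), (18, 17)}; affine count = 24; |E(F_23)| = 25.

Discriminant check: Δ ∝ 4a³ + 27b² = 4·17³ + 27·16² = 4·4913 + 27·256 ≡ 22 (mod 23). Nonzero ⇒ E is nonsingular.
For each x ∈ F_23, compute rhs = x³ + 17·x + 16 mod 23, then count y ∈ F_23 with y² ≡ rhs.
  x = 0: rhs = 16, matching y values: 4, 19 (2 points).
  x = 1: rhs = 11, matching y values: none (0 points).
  x = 2: rhs = 12, matching y values: 9, 14 (2 points).
  x = 3: rhs = 2, matching y values: 5, 18 (2 points).
  x = 4: rhs = 10, matching y values: none (0 points).
  x = 5: rhs = 19, matching y values: none (0 points).
  x = 6: rhs = 12, matching y values: 9, 14 (2 points).
  x = 7: rhs = 18, matching y values: 8, 15 (2 points).
  x = 8: rhs = 20, matching y values: none (0 points).
  x = 9: rhs = 1, matching y values: 1, 22 (2 points).
  x = 10: rhs = 13, matching y values: 6, 17 (2 points).
  x = 11: rhs = 16, matching y values: 4, 19 (2 points).
  x = 12: rhs = 16, matching y values: 4, 19 (2 points).
  x = 13: rhs = 19, matching y values: none (0 points).
  x = 14: rhs = 8, matching y values: 10, 13 (2 points).
  x = 15: rhs = 12, matching y values: 9, 14 (2 points).
  x = 16: rhs = 14, matching y values: none (0 points).
  x = 17: rhs = 20, matching y values: none (0 points).
  x = 18: rhs = 13, matching y values: 6, 17 (2 points).
  x = 19: rhs = 22, matching y values: none (0 points).
  x = 20: rhs = 7, matching y values: none (0 points).
  x = 21: rhs = 20, matching y values: none (0 points).
  x = 22: rhs = 21, matching y values: none (0 points).
Total affine count: 24.
Full point count |E(F_23)| = 24 + 1 = 25.
Hasse bound: |25 − (23+1)| = |1| = 1 ≤ 2√23 ≈ 9.5917 ✓.


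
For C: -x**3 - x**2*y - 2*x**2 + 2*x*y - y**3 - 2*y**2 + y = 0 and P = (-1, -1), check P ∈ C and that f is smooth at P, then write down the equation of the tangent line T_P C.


Tangent line at P: -3*x - y - 4 = 0.

Step 1: f(-1, -1) = 0, so P lies on C.
Step 2: partial derivatives
  f_x(x, y) = -3*x**2 - 2*x*y - 4*x + 2*y, f_y(x, y) = -x**2 + 2*x - 3*y**2 - 4*y + 1.
  f_x(P) = -3, f_y(P) = -1 (gradient nonzero, so P is smooth).
Step 3: tangent line at P: -3·(x − -1) + -1·(y − -1) = 0.
Expanding: -3*x - y - 4 = 0.


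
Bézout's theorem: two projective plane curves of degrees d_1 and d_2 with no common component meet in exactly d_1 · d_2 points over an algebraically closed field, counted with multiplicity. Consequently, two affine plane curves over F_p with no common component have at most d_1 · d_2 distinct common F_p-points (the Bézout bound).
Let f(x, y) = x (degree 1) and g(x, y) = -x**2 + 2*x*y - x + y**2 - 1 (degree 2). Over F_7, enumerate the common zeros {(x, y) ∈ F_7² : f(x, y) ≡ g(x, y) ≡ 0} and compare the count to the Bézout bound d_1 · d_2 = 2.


Common zeros: {(0, 1), (0, 6)}; count = 2; Bézout bound = 2.

deg(f) = 1, deg(g) = 2, so Bézout bound = 2.
Scan x ∈ F_7. For each x, list the y ∈ F_7 with f(x, y) ≡ 0 and those with g(x, y) ≡ 0 (mod 7); the common zeros in that column are the intersection.
  x = 0: f ≡ 0 at y ∈ {0, 1, 2, 3, 4, 5, 6}; g ≡ 0 at y ∈ {1, 6}; common: {1, 6}.
  x = 1: f ≡ 0 at y ∈ ∅; g ≡ 0 at y ∈ {1, 4}; common: ∅.
  x = 2: f ≡ 0 at y ∈ ∅; g ≡ 0 at y ∈ {0, 3}; common: ∅.
  x = 3: f ≡ 0 at y ∈ ∅; g ≡ 0 at y ∈ {3, 5}; common: ∅.
  x = 4: f ≡ 0 at y ∈ ∅; g ≡ 0 at y ∈ {0, 6}; common: ∅.
  x = 5: f ≡ 0 at y ∈ ∅; g ≡ 0 at y ∈ {2}; common: ∅.
  x = 6: f ≡ 0 at y ∈ ∅; g ≡ 0 at y ∈ {4, 5}; common: ∅.
Collecting: common zeros = {(0, 1), (0, 6)}, so the count is 2.
Comparison with the Bézout bound: 2 ≤ 2 = deg(f)·deg(g), as expected for curves with no common component (the bound is attained).


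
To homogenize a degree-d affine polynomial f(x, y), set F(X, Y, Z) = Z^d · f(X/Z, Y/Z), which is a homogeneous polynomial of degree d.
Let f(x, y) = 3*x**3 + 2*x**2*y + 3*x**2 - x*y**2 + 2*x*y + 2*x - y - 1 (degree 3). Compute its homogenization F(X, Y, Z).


F(X, Y, Z) = 3*X**3 + 2*X**2*Y + 3*X**2*Z - X*Y**2 + 2*X*Y*Z + 2*X*Z**2 - Y*Z**2 - Z**3

deg(f) = 3.
Substitute x = X/Z, y = Y/Z into f, then multiply by Z^3.
  monomial 3·x^3·y^0 ↦ 3·X^3·Y^0·Z^0.
  monomial 2·x^2·y^1 ↦ 2·X^2·Y^1·Z^0.
  monomial 3·x^2·y^0 ↦ 3·X^2·Y^0·Z^1.
  monomial -1·x^1·y^2 ↦ -1·X^1·Y^2·Z^0.
  monomial 2·x^1·y^1 ↦ 2·X^1·Y^1·Z^1.
  monomial 2·x^1·y^0 ↦ 2·X^1·Y^0·Z^2.
  monomial -1·x^0·y^1 ↦ -1·X^0·Y^1·Z^2.
  monomial -1·x^0·y^0 ↦ -1·X^0·Y^0·Z^3.
Collecting: F(X, Y, Z) = 3*X**3 + 2*X**2*Y + 3*X**2*Z - X*Y**2 + 2*X*Y*Z + 2*X*Z**2 - Y*Z**2 - Z**3.


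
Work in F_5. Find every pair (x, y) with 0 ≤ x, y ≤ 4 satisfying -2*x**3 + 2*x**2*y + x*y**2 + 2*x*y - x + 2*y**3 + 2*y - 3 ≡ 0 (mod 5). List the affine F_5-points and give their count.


Affine F_5-points: {(1, 3), (2, 4), (3, 0), (3, 2), (3, 4), (4, 0), (4, 4)}; count = 7.

For each of the 25 pairs (x, y) ∈ F_5², evaluate f(x, y) mod 5. Record the zeros.
  x = 0: [0↦2, 1↦1, 2↦2, 3↦2, 4↦3]  zeros at y ∈ ∅
  x = 1: [0↦4, 1↦3, 2↦1, 3↦0, 4↦2]  zeros at y ∈ {3}
  x = 2: [0↦4, 1↦2, 2↦1, 3↦3, 4↦0]  zeros at y ∈ {4}
  x = 3: [0↦0, 1↦1, 2↦0, 3↦4, 4↦0]  zeros at y ∈ {0, 2, 4}
  x = 4: [0↦0, 1↦3, 2↦1, 3↦1, 4↦0]  zeros at y ∈ {0, 4}
Collecting zeros: affine points = {(1, 3), (2, 4), (3, 0), (3, 2), (3, 4), (4, 0), (4, 4)}.
Total count |C(F_5)_aff| = 7.


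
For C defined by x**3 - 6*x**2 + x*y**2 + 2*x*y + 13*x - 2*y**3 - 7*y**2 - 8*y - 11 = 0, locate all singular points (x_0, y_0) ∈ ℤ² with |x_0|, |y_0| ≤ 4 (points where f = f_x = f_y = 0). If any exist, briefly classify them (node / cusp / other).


Singular points: {(2, -1)}; classification: cusp.

Compute partial derivatives:
  f_x = 3*x**2 - 12*x + y**2 + 2*y + 13.
  f_y = 2*x*y + 2*x - 6*y**2 - 14*y - 8.
Scan x_0 ∈ {−4, ..., 4}. For each x_0, f_y(x_0, y) is a polynomial in y; find its integer roots y ∈ {−4, ..., 4}, then test f_x and f at those candidates.
  x = -4: f_y(-4, y) = -6*y**2 - 22*y - 16; vanishes at y ∈ {-1}. (-4, -1): f_x = 108 ≠ 0.
  x = -3: f_y(-3, y) = -6*y**2 - 20*y - 14; vanishes at y ∈ {-1}. (-3, -1): f_x = 75 ≠ 0.
  x = -2: f_y(-2, y) = -6*y**2 - 18*y - 12; vanishes at y ∈ {-2, -1}. (-2, -2): f_x = 49 ≠ 0; (-2, -1): f_x = 48 ≠ 0.
  x = -1: f_y(-1, y) = -6*y**2 - 16*y - 10; vanishes at y ∈ {-1}. (-1, -1): f_x = 27 ≠ 0.
  x = 0: f_y(0, y) = -6*y**2 - 14*y - 8; vanishes at y ∈ {-1}. (0, -1): f_x = 12 ≠ 0.
  x = 1: f_y(1, y) = -6*y**2 - 12*y - 6; vanishes at y ∈ {-1}. (1, -1): f_x = 3 ≠ 0.
  x = 2: f_y(2, y) = -6*y**2 - 10*y - 4; vanishes at y ∈ {-1}. (2, -1): f_x = 0, f = 0 — SINGULAR.
  x = 3: f_y(3, y) = -6*y**2 - 8*y - 2; vanishes at y ∈ {-1}. (3, -1): f_x = 3 ≠ 0.
  x = 4: f_y(4, y) = -6*y**2 - 6*y; vanishes at y ∈ {-1, 0}. (4, -1): f_x = 12 ≠ 0; (4, 0): f_x = 13 ≠ 0.
Only singular point on the grid: (2, -1).
Classify: substitute x = 2 + u, y = -1 + v and expand: f = u**3 + u*v**2 - 2*v**3 + v**2.
No constant or linear terms (consistent with a singular point). Quadratic part: v**2. Cubic part: u**3 + u*v**2 - 2*v**3.
The quadratic part v**2 is a perfect square, so there is a single (double) tangent line v = 0, i.e. y = -1. Restricting the cubic part to that line (v = 0) leaves u**3 ≠ 0, so f is not divisible by v and the branch is v² ≈ -u**3 to lowest order — this is a cusp.
Classification: cusp.


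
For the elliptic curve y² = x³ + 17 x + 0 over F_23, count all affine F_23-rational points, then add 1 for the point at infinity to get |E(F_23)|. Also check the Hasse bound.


Affine points = {(0, 0), (1, 8), (1, 15), (3, 3), (3, 20), (5, 7), (5, 16), (7, 5), (7, 18), (8, 2), (8, 21), (9, 10), (9, 13), (11, 0), (12, 0), (13, 7), (13, 16), (17, 2), (17, 21), (19, 11), (19, 12), (21, 2), (21, 21)}; affine count = 23; |E(F_23)| = 24.

Discriminant check: Δ ∝ 4a³ + 27b² = 4·17³ + 27·0² = 4·4913 + 27·0 ≡ 10 (mod 23). Nonzero ⇒ E is nonsingular.
For each x ∈ F_23, compute rhs = x³ + 17·x + 0 mod 23, then count y ∈ F_23 with y² ≡ rhs.
  x = 0: rhs = 0, matching y values: 0 (1 points).
  x = 1: rhs = 18, matching y values: 8, 15 (2 points).
  x = 2: rhs = 19, matching y values: none (0 points).
  x = 3: rhs = 9, matching y values: 3, 20 (2 points).
  x = 4: rhs = 17, matching y values: none (0 points).
  x = 5: rhs = 3, matching y values: 7, 16 (2 points).
  x = 6: rhs = 19, matching y values: none (0 points).
  x = 7: rhs = 2, matching y values: 5, 18 (2 points).
  x = 8: rhs = 4, matching y values: 2, 21 (2 points).
  x = 9: rhs = 8, matching y values: 10, 13 (2 points).
  x = 10: rhs = 20, matching y values: none (0 points).
  x = 11: rhs = 0, matching y values: 0 (1 points).
  x = 12: rhs = 0, matching y values: 0 (1 points).
  x = 13: rhs = 3, matching y values: 7, 16 (2 points).
  x = 14: rhs = 15, matching y values: none (0 points).
  x = 15: rhs = 19, matching y values: none (0 points).
  x = 16: rhs = 21, matching y values: none (0 points).
  x = 17: rhs = 4, matching y values: 2, 21 (2 points).
  x = 18: rhs = 20, matching y values: none (0 points).
  x = 19: rhs = 6, matching y values: 11, 12 (2 points).
  x = 20: rhs = 14, matching y values: none (0 points).
  x = 21: rhs = 4, matching y values: 2, 21 (2 points).
  x = 22: rhs = 5, matching y values: none (0 points).
Total affine count: 23.
Full point count |E(F_23)| = 23 + 1 = 24.
Hasse bound: |24 − (23+1)| = |0| = 0 ≤ 2√23 ≈ 9.5917 ✓.


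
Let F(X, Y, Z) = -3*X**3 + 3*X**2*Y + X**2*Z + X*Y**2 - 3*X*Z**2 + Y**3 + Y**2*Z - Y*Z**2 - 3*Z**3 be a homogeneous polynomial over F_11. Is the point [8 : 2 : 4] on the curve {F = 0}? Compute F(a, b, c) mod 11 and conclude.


F(8,2,4) ≡ 4 (mod 11); P is NOT on the curve.

Evaluate F(8, 2, 4) term-by-term (mod 11).
  -3*X**3 ↦ -3·512·1·1 = -1536
  3*X**2*Y ↦ 3·64·2·1 = 384
  X**2*Z ↦ 1·64·1·4 = 256
  X*Y**2 ↦ 1·8·4·1 = 32
  -3*X*Z**2 ↦ -3·8·1·16 = -384
  Y**3 ↦ 1·1·8·1 = 8
  Y**2*Z ↦ 1·1·4·4 = 16
  -Y*Z**2 ↦ -1·1·2·16 = -32
  -3*Z**3 ↦ -3·1·1·64 = -192
Sum: F(8, 2, 4) = (-1536) + (384) + (256) + (32) + (-384) + (8) + (16) + (-32) + (-192) = -1448.
Reducing mod 11: -1448 ≡ 4 (mod 11).
Since F(a, b, c) ≡ 4 ≠ 0 (mod 11), P does NOT lie on the curve.


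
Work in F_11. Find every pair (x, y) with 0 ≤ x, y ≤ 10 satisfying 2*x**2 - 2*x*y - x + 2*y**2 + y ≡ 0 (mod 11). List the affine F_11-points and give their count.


Affine F_11-points: {(0, 0), (0, 5), (1, 8), (1, 9), (2, 8), (2, 10), (3, 9), (3, 10), (4, 2), (4, 7), (6, 0), (9, 7)}; count = 12.

For each of the 121 pairs (x, y) ∈ F_11², evaluate f(x, y) mod 11. Record the zeros.
  x = 0: [0↦0, 1↦3, 2↦10, 3↦10, 4↦3, 5↦0, 6↦1, 7↦6, 8↦4, 9↦6, 10↦1]  zeros at y ∈ {0, 5}
  x = 1: [0↦1, 1↦2, 2↦7, 3↦5, 4↦7, 5↦2, 6↦1, 7↦4, 8↦0, 9↦0, 10↦4]  zeros at y ∈ {8, 9}
  x = 2: [0↦6, 1↦5, 2↦8, 3↦4, 4↦4, 5↦8, 6↦5, 7↦6, 8↦0, 9↦9, 10↦0]  zeros at y ∈ {8, 10}
  x = 3: [0↦4, 1↦1, 2↦2, 3↦7, 4↦5, 5↦7, 6↦2, 7↦1, 8↦4, 9↦0, 10↦0]  zeros at y ∈ {9, 10}
  x = 4: [0↦6, 1↦1, 2↦0, 3↦3, 4↦10, 5↦10, 6↦3, 7↦0, 8↦1, 9↦6, 10↦4]  zeros at y ∈ {2, 7}
  x = 5: [0↦1, 1↦5, 2↦2, 3↦3, 4↦8, 5↦6, 6↦8, 7↦3, 8↦2, 9↦5, 10↦1]  zeros at y ∈ ∅
  x = 6: [0↦0, 1↦2, 2↦8, 3↦7, 4↦10, 5↦6, 6↦6, 7↦10, 8↦7, 9↦8, 10↦2]  zeros at y ∈ {0}
  x = 7: [0↦3, 1↦3, 2↦7, 3↦4, 4↦5, 5↦10, 6↦8, 7↦10, 8↦5, 9↦4, 10↦7]  zeros at y ∈ ∅
  x = 8: [0↦10, 1↦8, 2↦10, 3↦5, 4↦4, 5↦7, 6↦3, 7↦3, 8↦7, 9↦4, 10↦5]  zeros at y ∈ ∅
  x = 9: [0↦10, 1↦6, 2↦6, 3↦10, 4↦7, 5↦8, 6↦2, 7↦0, 8↦2, 9↦8, 10↦7]  zeros at y ∈ {7}
  x = 10: [0↦3, 1↦8, 2↦6, 3↦8, 4↦3, 5↦2, 6↦5, 7↦1, 8↦1, 9↦5, 10↦2]  zeros at y ∈ ∅
Collecting zeros: affine points = {(0, 0), (0, 5), (1, 8), (1, 9), (2, 8), (2, 10), (3, 9), (3, 10), (4, 2), (4, 7), (6, 0), (9, 7)}.
Total count |C(F_11)_aff| = 12.


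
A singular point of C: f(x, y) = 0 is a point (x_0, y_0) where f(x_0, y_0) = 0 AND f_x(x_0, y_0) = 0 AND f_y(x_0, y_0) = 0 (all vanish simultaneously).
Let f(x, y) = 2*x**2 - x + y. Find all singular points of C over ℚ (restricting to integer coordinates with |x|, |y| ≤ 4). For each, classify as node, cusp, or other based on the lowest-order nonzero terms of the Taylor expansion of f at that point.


No singular points in the scanned grid; C is smooth there.

Compute partial derivatives:
  f_x = 4*x - 1.
  f_y = 1.
f_y = 1 is a nonzero constant, so f_y never vanishes: no point (x, y) can satisfy f = f_x = f_y = 0. In particular no (x, y) ∈ {−4, ..., 4}² is singular; the curve is smooth.


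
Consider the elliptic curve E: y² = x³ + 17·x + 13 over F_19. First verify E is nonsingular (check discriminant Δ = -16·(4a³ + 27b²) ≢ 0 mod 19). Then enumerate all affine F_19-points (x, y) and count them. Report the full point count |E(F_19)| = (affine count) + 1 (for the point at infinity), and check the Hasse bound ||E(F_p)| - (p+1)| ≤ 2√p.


Affine points = {(2, 6), (2, 13), (7, 0), (10, 9), (10, 10), (11, 7), (11, 12), (12, 8), (12, 11), (16, 7), (16, 12), (17, 3), (17, 16)}; affine count = 13; |E(F_19)| = 14.

Discriminant check: Δ ∝ 4a³ + 27b² = 4·17³ + 27·13² = 4·4913 + 27·169 ≡ 9 (mod 19). Nonzero ⇒ E is nonsingular.
For each x ∈ F_19, compute rhs = x³ + 17·x + 13 mod 19, then count y ∈ F_19 with y² ≡ rhs.
  x = 0: rhs = 13, matching y values: none (0 points).
  x = 1: rhs = 12, matching y values: none (0 points).
  x = 2: rhs = 17, matching y values: 6, 13 (2 points).
  x = 3: rhs = 15, matching y values: none (0 points).
  x = 4: rhs = 12, matching y values: none (0 points).
  x = 5: rhs = 14, matching y values: none (0 points).
  x = 6: rhs = 8, matching y values: none (0 points).
  x = 7: rhs = 0, matching y values: 0 (1 points).
  x = 8: rhs = 15, matching y values: none (0 points).
  x = 9: rhs = 2, matching y values: none (0 points).
  x = 10: rhs = 5, matching y values: 9, 10 (2 points).
  x = 11: rhs = 11, matching y values: 7, 12 (2 points).
  x = 12: rhs = 7, matching y values: 8, 11 (2 points).
  x = 13: rhs = 18, matching y values: none (0 points).
  x = 14: rhs = 12, matching y values: none (0 points).
  x = 15: rhs = 14, matching y values: none (0 points).
  x = 16: rhs = 11, matching y values: 7, 12 (2 points).
  x = 17: rhs = 9, matching y values: 3, 16 (2 points).
  x = 18: rhs = 14, matching y values: none (0 points).
Total affine count: 13.
Full point count |E(F_19)| = 13 + 1 = 14.
Hasse bound: |14 − (19+1)| = |-6| = 6 ≤ 2√19 ≈ 8.7178 ✓.


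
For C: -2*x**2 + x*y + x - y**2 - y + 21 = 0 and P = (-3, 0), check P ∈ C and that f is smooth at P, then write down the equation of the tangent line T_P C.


Tangent line at P: 13*x - 4*y + 39 = 0.

Step 1: f(-3, 0) = 0, so P lies on C.
Step 2: partial derivatives
  f_x(x, y) = -4*x + y + 1, f_y(x, y) = x - 2*y - 1.
  f_x(P) = 13, f_y(P) = -4 (gradient nonzero, so P is smooth).
Step 3: tangent line at P: 13·(x − -3) + -4·(y − 0) = 0.
Expanding: 13*x - 4*y + 39 = 0.


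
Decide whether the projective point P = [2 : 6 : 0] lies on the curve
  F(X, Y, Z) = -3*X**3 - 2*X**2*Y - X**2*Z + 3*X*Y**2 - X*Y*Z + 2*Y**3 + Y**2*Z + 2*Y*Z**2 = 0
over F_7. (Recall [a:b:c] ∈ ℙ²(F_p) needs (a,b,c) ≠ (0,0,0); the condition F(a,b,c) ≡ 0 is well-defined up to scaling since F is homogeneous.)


F(2,6,0) ≡ 2 (mod 7); P is NOT on the curve.

Evaluate F(2, 6, 0) term-by-term (mod 7).
  -3*X**3 ↦ -3·8·1·1 = -24
  -2*X**2*Y ↦ -2·4·6·1 = -48
  -X**2*Z ↦ -1·4·1·0 = 0
  3*X*Y**2 ↦ 3·2·36·1 = 216
  -X*Y*Z ↦ -1·2·6·0 = 0
  2*Y**3 ↦ 2·1·216·1 = 432
  Y**2*Z ↦ 1·1·36·0 = 0
  2*Y*Z**2 ↦ 2·1·6·0 = 0
Sum: F(2, 6, 0) = (-24) + (-48) + (0) + (216) + (0) + (432) + (0) + (0) = 576.
Reducing mod 7: 576 ≡ 2 (mod 7).
Since F(a, b, c) ≡ 2 ≠ 0 (mod 7), P does NOT lie on the curve.


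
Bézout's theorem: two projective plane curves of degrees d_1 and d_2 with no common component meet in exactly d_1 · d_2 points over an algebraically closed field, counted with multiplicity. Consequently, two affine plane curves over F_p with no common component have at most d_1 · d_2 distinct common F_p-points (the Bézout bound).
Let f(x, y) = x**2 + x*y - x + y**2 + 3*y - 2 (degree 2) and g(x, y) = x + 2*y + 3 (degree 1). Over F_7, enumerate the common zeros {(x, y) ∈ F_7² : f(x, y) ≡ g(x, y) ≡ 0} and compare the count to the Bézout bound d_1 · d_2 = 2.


Common zeros: ∅; count = 0; Bézout bound = 2.

deg(f) = 2, deg(g) = 1, so Bézout bound = 2.
Scan x ∈ F_7. For each x, list the y ∈ F_7 with f(x, y) ≡ 0 and those with g(x, y) ≡ 0 (mod 7); the common zeros in that column are the intersection.
  x = 0: f ≡ 0 at y ∈ ∅; g ≡ 0 at y ∈ {2}; common: ∅.
  x = 1: f ≡ 0 at y ∈ ∅; g ≡ 0 at y ∈ {5}; common: ∅.
  x = 2: f ≡ 0 at y ∈ {0, 2}; g ≡ 0 at y ∈ {1}; common: ∅.
  x = 3: f ≡ 0 at y ∈ ∅; g ≡ 0 at y ∈ {4}; common: ∅.
  x = 4: f ≡ 0 at y ∈ {2, 5}; g ≡ 0 at y ∈ {0}; common: ∅.
  x = 5: f ≡ 0 at y ∈ ∅; g ≡ 0 at y ∈ {3}; common: ∅.
  x = 6: f ≡ 0 at y ∈ {0, 5}; g ≡ 0 at y ∈ {6}; common: ∅.
Collecting: common zeros = ∅, so the count is 0.
Comparison with the Bézout bound: 0 ≤ 2 = deg(f)·deg(g), as expected for curves with no common component (the affine F_7-count falls short of the bound because intersections may lie at infinity, over extension fields, or carry multiplicity).
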